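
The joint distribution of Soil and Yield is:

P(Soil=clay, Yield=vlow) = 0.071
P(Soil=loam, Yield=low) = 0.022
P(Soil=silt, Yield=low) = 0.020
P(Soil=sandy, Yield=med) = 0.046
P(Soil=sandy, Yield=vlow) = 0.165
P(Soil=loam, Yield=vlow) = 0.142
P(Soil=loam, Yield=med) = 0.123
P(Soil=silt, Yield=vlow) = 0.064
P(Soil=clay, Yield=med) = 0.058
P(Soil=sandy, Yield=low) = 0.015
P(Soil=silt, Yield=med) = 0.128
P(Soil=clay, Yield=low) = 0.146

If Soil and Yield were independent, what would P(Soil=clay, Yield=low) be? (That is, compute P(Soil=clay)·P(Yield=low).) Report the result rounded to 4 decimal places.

P(Soil=clay) = 0.071 + 0.146 + 0.058 = 0.275.
P(Yield=low) = 0.015 + 0.022 + 0.146 + 0.020 = 0.203.
Product: 0.275 × 0.203 = 0.0558.

0.0558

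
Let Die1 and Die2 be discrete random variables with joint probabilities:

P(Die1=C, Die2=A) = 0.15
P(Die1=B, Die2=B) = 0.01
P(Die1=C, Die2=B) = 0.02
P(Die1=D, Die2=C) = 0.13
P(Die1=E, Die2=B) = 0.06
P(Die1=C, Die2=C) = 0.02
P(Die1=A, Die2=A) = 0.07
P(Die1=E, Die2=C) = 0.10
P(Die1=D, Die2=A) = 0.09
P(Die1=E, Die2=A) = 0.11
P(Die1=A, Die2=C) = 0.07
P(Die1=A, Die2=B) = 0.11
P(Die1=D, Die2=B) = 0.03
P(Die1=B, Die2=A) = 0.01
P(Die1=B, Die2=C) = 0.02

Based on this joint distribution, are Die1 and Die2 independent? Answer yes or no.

P(Die1=C) = 0.19 and P(Die2=A) = 0.43, so their product is 0.0817, but P(Die1=C, Die2=A) = 0.15. Since these differ, Die1 and Die2 are not independent.

no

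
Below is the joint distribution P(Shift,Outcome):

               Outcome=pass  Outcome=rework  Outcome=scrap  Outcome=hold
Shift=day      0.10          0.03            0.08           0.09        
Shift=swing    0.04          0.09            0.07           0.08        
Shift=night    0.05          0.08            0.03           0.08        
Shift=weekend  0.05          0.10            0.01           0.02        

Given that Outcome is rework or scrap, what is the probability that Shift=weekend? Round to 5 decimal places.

P(Outcome=rework) = 0.03 + 0.09 + 0.08 + 0.10 = 0.30.
P(Outcome=scrap) = 0.08 + 0.07 + 0.03 + 0.01 = 0.19.
P(Outcome ∈ {rework, scrap}) = 0.30 + 0.19 = 0.49; P(Shift=weekend, Outcome ∈ {rework, scrap}) = 0.10 + 0.01 = 0.11.
P(Shift=weekend | Outcome ∈ {rework, scrap}) = 0.11/0.49 = 0.22449.

0.22449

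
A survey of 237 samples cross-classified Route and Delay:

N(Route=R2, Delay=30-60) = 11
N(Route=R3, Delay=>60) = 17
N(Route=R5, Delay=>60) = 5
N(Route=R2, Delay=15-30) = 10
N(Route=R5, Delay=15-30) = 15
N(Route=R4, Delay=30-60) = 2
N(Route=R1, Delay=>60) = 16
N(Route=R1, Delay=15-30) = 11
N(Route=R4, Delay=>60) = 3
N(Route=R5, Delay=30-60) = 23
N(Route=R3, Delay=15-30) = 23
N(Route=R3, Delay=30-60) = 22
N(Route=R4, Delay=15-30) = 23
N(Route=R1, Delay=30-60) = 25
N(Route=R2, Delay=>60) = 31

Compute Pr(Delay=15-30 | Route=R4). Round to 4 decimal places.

Total with Route=R4: 23 + 2 + 3 = 28.
P(Delay=15-30 | Route=R4) = 23/28 = 0.8214.

0.8214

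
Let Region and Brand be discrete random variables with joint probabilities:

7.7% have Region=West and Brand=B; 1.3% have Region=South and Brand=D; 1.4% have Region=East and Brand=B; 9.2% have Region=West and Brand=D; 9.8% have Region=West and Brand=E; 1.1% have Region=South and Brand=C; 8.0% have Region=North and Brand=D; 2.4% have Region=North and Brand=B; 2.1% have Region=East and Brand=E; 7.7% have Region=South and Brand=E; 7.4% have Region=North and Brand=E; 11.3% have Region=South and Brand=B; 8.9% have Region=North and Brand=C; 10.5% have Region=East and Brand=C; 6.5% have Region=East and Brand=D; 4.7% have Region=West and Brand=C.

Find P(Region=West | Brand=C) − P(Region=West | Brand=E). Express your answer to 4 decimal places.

-0.1765

P(Brand=C) = 0.089 + 0.011 + 0.105 + 0.047 = 0.252; P(Region=West | Brand=C) = 0.047/0.252 = 0.18651.
P(Brand=E) = 0.074 + 0.077 + 0.021 + 0.098 = 0.270; P(Region=West | Brand=E) = 0.098/0.270 = 0.36296.
Difference = -0.1765.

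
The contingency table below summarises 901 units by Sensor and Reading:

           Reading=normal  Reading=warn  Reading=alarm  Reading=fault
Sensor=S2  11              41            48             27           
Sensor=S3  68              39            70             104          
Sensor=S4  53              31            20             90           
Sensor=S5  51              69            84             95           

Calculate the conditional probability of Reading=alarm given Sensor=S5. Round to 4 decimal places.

Total with Sensor=S5: 51 + 69 + 84 + 95 = 299.
P(Reading=alarm | Sensor=S5) = 84/299 = 0.2809.

0.2809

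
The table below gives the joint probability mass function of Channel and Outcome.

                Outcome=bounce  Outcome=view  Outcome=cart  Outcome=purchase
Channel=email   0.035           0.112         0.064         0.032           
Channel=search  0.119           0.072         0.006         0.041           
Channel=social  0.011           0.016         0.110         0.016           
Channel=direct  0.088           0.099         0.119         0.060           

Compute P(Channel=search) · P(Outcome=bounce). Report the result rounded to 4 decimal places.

0.0602

P(Channel=search) = 0.119 + 0.072 + 0.006 + 0.041 = 0.238.
P(Outcome=bounce) = 0.035 + 0.119 + 0.011 + 0.088 = 0.253.
Product: 0.238 × 0.253 = 0.0602.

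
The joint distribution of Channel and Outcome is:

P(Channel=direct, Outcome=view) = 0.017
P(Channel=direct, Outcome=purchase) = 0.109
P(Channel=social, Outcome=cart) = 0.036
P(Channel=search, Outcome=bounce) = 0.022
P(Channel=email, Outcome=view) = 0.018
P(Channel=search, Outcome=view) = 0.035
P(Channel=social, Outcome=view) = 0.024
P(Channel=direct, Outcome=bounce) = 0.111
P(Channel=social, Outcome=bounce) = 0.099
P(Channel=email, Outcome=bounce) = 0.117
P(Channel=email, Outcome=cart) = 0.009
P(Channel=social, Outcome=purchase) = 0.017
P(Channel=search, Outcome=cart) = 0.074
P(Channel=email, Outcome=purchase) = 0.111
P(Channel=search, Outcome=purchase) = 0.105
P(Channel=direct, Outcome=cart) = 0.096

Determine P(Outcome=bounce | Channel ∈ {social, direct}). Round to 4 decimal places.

P(Channel=social) = 0.099 + 0.024 + 0.036 + 0.017 = 0.176.
P(Channel=direct) = 0.111 + 0.017 + 0.096 + 0.109 = 0.333.
P(Channel ∈ {social, direct}) = 0.176 + 0.333 = 0.509; P(Outcome=bounce, Channel ∈ {social, direct}) = 0.099 + 0.111 = 0.210.
P(Outcome=bounce | Channel ∈ {social, direct}) = 0.210/0.509 = 0.4126.

0.4126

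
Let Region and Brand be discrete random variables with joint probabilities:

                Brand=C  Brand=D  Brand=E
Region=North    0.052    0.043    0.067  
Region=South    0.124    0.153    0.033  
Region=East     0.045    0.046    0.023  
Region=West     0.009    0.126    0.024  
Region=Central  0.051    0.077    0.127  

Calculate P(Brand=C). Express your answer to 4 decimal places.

0.2810

P(Brand=C) = 0.052 + 0.124 + 0.045 + 0.009 + 0.051 = 0.281.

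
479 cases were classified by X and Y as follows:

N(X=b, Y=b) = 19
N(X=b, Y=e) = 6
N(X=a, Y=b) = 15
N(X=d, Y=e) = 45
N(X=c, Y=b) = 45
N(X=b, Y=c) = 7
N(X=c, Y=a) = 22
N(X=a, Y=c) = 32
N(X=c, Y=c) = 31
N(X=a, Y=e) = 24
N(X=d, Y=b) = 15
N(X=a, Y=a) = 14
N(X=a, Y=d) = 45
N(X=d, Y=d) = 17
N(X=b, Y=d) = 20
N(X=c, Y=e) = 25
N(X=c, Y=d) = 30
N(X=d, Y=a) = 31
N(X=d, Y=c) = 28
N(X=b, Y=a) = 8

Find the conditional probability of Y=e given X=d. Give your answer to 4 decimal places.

0.3309

Total with X=d: 31 + 15 + 28 + 17 + 45 = 136.
P(Y=e | X=d) = 45/136 = 0.3309.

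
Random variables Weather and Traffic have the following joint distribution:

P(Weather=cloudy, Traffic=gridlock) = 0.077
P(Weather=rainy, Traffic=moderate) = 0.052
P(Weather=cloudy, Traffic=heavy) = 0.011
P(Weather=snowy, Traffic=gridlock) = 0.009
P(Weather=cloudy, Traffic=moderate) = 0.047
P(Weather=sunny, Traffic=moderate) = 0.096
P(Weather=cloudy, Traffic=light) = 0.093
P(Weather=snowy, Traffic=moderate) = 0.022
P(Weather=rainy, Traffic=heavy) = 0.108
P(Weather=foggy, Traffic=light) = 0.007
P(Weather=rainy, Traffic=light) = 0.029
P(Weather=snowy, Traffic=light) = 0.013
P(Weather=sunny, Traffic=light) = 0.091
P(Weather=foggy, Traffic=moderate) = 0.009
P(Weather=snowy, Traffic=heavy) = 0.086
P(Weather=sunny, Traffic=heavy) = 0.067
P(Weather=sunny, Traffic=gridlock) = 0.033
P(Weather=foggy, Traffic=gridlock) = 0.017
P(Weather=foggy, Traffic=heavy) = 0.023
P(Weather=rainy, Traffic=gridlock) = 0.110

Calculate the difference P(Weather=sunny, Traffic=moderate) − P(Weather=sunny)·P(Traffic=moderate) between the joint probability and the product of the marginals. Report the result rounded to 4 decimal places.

P(Weather=sunny) = 0.091 + 0.096 + 0.067 + 0.033 = 0.287.
P(Traffic=moderate) = 0.096 + 0.047 + 0.052 + 0.022 + 0.009 = 0.226.
P(Weather=sunny, Traffic=moderate) − P(Weather=sunny)P(Traffic=moderate) = 0.096 − 0.287×0.226 = 0.0311.

0.0311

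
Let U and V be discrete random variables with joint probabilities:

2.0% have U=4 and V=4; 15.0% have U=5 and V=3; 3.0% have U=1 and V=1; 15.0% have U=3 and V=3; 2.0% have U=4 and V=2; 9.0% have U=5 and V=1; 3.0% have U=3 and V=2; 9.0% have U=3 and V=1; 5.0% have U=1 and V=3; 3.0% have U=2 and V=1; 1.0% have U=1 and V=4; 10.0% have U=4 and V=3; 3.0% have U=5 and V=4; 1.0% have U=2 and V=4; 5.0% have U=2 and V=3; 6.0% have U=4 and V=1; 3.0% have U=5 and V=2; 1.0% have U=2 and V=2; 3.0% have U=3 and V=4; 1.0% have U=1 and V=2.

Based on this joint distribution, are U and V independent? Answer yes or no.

Every cell satisfies P(U,V) = P(U)·P(V). For instance P(U=4) = 0.200, P(V=3) = 0.500, and 0.200×0.500 = 0.100 matches the joint entry. So U and V are independent.

yes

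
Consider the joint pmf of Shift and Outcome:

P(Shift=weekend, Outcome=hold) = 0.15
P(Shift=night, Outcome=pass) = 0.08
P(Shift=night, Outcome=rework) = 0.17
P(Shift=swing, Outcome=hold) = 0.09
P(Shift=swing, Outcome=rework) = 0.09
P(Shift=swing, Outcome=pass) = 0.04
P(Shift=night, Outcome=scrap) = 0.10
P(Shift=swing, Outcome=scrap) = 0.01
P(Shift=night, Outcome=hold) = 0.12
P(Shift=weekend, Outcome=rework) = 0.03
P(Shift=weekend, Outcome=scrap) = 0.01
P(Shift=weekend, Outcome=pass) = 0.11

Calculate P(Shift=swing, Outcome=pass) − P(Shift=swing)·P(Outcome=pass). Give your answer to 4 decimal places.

-0.0129

P(Shift=swing) = 0.04 + 0.09 + 0.01 + 0.09 = 0.23.
P(Outcome=pass) = 0.04 + 0.08 + 0.11 = 0.23.
P(Shift=swing, Outcome=pass) − P(Shift=swing)P(Outcome=pass) = 0.04 − 0.23×0.23 = -0.0129.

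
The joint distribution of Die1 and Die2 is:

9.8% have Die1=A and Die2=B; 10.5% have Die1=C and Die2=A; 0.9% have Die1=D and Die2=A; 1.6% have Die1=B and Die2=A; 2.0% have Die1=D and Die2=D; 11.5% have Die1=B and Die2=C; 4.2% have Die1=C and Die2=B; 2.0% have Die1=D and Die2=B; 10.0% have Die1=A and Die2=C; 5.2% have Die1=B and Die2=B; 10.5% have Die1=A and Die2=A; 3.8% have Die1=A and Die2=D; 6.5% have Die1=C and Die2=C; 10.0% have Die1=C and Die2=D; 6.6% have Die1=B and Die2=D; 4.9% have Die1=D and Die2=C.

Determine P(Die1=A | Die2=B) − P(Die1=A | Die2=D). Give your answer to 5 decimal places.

0.29262

P(Die2=B) = 0.098 + 0.052 + 0.042 + 0.020 = 0.212; P(Die1=A | Die2=B) = 0.098/0.212 = 0.462264.
P(Die2=D) = 0.038 + 0.066 + 0.100 + 0.020 = 0.224; P(Die1=A | Die2=D) = 0.038/0.224 = 0.169643.
Difference = 0.29262.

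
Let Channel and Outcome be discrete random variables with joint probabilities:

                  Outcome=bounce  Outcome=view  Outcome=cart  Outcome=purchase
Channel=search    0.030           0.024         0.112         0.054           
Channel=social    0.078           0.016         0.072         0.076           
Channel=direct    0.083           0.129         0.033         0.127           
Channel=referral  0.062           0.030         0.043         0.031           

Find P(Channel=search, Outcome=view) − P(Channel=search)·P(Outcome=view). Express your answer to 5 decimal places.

-0.01978

P(Channel=search) = 0.030 + 0.024 + 0.112 + 0.054 = 0.220.
P(Outcome=view) = 0.024 + 0.016 + 0.129 + 0.030 = 0.199.
P(Channel=search, Outcome=view) − P(Channel=search)P(Outcome=view) = 0.024 − 0.220×0.199 = -0.01978.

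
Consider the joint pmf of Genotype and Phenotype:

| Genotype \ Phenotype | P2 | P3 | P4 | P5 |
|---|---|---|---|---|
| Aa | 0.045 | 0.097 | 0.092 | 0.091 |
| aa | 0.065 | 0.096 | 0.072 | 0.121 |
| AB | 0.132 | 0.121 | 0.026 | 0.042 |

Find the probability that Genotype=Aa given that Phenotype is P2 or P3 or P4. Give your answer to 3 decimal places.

0.314

P(Phenotype=P2) = 0.045 + 0.065 + 0.132 = 0.242.
P(Phenotype=P3) = 0.097 + 0.096 + 0.121 = 0.314.
P(Phenotype=P4) = 0.092 + 0.072 + 0.026 = 0.190.
P(Phenotype ∈ {P2, P3, P4}) = 0.242 + 0.314 + 0.190 = 0.746; P(Genotype=Aa, Phenotype ∈ {P2, P3, P4}) = 0.045 + 0.097 + 0.092 = 0.234.
P(Genotype=Aa | Phenotype ∈ {P2, P3, P4}) = 0.234/0.746 = 0.314.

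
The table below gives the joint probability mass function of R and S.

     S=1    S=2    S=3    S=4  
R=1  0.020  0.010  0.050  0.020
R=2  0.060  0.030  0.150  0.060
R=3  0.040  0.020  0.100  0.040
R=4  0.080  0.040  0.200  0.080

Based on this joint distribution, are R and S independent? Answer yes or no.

Every cell satisfies P(R,S) = P(R)·P(S). For instance P(R=3) = 0.200, P(S=2) = 0.100, and 0.200×0.100 = 0.020 matches the joint entry. So R and S are independent.

yes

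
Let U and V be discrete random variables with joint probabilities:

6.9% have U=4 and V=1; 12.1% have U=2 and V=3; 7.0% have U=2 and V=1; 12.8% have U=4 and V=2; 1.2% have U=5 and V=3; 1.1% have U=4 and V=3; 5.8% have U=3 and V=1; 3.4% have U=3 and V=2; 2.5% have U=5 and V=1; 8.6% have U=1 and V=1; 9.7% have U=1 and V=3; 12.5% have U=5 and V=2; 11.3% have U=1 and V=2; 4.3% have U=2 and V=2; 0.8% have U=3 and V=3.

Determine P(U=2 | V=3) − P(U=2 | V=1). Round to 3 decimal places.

0.259

P(V=3) = 0.097 + 0.121 + 0.008 + 0.011 + 0.012 = 0.249; P(U=2 | V=3) = 0.121/0.249 = 0.4859.
P(V=1) = 0.086 + 0.070 + 0.058 + 0.069 + 0.025 = 0.308; P(U=2 | V=1) = 0.070/0.308 = 0.2273.
Difference = 0.259.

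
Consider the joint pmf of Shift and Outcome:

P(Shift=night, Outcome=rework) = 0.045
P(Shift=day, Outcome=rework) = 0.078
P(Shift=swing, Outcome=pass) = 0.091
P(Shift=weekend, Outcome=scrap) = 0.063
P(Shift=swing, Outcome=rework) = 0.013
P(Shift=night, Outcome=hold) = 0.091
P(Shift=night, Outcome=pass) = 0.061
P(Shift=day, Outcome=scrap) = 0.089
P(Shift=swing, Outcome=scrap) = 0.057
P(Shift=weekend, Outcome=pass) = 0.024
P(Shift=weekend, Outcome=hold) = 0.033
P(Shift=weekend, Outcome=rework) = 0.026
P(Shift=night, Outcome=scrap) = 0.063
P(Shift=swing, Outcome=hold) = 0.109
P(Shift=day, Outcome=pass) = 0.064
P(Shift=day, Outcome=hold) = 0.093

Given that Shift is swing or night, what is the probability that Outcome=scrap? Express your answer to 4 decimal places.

0.2264

P(Shift=swing) = 0.091 + 0.013 + 0.057 + 0.109 = 0.270.
P(Shift=night) = 0.061 + 0.045 + 0.063 + 0.091 = 0.260.
P(Shift ∈ {swing, night}) = 0.270 + 0.260 = 0.530; P(Outcome=scrap, Shift ∈ {swing, night}) = 0.057 + 0.063 = 0.120.
P(Outcome=scrap | Shift ∈ {swing, night}) = 0.120/0.530 = 0.2264.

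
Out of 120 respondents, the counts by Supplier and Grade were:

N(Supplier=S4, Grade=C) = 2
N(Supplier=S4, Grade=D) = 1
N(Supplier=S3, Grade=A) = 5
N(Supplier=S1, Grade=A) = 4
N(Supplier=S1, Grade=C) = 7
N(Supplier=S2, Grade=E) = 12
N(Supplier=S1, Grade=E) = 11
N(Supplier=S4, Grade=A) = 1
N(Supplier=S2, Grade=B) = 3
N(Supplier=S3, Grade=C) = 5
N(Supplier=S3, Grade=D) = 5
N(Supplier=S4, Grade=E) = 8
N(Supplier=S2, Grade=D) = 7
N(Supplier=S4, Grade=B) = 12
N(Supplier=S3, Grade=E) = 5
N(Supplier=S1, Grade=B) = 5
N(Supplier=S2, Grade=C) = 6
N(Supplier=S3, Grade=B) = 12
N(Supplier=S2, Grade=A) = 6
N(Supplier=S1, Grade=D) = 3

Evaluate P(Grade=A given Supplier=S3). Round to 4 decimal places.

0.1563

Total with Supplier=S3: 5 + 12 + 5 + 5 + 5 = 32.
P(Grade=A | Supplier=S3) = 5/32 = 0.1563.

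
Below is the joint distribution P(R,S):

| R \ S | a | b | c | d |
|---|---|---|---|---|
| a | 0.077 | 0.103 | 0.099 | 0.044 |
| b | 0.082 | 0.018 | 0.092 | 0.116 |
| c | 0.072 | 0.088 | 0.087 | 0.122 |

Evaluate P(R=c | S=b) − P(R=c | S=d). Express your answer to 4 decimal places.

-0.0116

P(S=b) = 0.103 + 0.018 + 0.088 = 0.209; P(R=c | S=b) = 0.088/0.209 = 0.42105.
P(S=d) = 0.044 + 0.116 + 0.122 = 0.282; P(R=c | S=d) = 0.122/0.282 = 0.43262.
Difference = -0.0116.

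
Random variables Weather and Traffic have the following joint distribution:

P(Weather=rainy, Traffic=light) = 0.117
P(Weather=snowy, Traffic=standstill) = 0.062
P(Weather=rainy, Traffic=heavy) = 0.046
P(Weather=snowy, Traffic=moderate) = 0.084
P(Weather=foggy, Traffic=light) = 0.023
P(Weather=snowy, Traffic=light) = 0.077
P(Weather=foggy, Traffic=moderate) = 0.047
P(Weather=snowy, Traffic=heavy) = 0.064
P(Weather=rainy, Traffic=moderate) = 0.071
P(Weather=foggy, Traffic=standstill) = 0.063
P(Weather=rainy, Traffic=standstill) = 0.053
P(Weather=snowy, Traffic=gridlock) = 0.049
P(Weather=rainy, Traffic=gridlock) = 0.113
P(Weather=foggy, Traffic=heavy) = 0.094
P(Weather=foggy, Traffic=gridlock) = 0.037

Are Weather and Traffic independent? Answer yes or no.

P(Weather=foggy) = 0.264 and P(Traffic=heavy) = 0.204, so their product is 0.05386, but P(Weather=foggy, Traffic=heavy) = 0.094. Since these differ, Weather and Traffic are not independent.

no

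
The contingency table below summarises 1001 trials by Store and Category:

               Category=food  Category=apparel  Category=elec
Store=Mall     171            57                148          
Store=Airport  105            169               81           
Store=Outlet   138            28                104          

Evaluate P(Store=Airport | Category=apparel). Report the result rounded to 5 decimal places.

Total with Category=apparel: 57 + 169 + 28 = 254.
P(Store=Airport | Category=apparel) = 169/254 = 0.66535.

0.66535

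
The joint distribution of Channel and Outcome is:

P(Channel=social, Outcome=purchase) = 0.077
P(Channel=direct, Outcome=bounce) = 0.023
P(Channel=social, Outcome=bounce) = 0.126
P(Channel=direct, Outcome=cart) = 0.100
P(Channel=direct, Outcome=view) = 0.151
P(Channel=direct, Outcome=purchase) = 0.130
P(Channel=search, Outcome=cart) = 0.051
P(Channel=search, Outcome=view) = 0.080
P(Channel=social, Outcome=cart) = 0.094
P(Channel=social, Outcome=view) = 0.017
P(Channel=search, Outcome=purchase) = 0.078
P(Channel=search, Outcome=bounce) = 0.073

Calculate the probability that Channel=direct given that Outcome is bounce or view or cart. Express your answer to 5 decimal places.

0.38322

P(Outcome=bounce) = 0.073 + 0.126 + 0.023 = 0.222.
P(Outcome=view) = 0.080 + 0.017 + 0.151 = 0.248.
P(Outcome=cart) = 0.051 + 0.094 + 0.100 = 0.245.
P(Outcome ∈ {bounce, view, cart}) = 0.222 + 0.248 + 0.245 = 0.715; P(Channel=direct, Outcome ∈ {bounce, view, cart}) = 0.023 + 0.151 + 0.100 = 0.274.
P(Channel=direct | Outcome ∈ {bounce, view, cart}) = 0.274/0.715 = 0.38322.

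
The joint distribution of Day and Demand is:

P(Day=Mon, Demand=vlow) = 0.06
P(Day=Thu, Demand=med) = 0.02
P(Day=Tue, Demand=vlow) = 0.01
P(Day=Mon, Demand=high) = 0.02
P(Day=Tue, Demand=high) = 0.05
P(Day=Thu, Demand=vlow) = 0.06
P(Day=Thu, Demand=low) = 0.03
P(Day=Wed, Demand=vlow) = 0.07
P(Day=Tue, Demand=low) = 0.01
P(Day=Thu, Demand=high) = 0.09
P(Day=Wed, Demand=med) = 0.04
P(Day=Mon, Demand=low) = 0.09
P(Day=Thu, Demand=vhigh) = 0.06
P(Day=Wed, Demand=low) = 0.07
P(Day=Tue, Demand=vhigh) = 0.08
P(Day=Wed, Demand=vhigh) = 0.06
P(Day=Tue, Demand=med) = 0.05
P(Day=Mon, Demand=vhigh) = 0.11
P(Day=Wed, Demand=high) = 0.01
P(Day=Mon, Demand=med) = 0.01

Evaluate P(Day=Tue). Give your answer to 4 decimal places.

P(Day=Tue) = 0.01 + 0.01 + 0.05 + 0.05 + 0.08 = 0.20.

0.2000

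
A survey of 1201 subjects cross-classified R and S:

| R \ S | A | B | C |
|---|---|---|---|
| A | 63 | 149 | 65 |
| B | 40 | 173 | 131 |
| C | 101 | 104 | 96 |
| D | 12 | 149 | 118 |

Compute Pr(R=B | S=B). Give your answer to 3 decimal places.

0.301

Total with S=B: 149 + 173 + 104 + 149 = 575.
P(R=B | S=B) = 173/575 = 0.301.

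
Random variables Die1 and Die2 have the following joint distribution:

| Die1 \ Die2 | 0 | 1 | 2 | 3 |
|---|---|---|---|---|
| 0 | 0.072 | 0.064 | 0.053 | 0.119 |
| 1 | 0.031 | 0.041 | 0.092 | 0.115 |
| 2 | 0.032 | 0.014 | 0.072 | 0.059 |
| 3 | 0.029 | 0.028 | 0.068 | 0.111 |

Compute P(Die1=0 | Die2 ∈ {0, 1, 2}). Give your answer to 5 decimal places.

0.31711

P(Die2=0) = 0.072 + 0.031 + 0.032 + 0.029 = 0.164.
P(Die2=1) = 0.064 + 0.041 + 0.014 + 0.028 = 0.147.
P(Die2=2) = 0.053 + 0.092 + 0.072 + 0.068 = 0.285.
P(Die2 ∈ {0, 1, 2}) = 0.164 + 0.147 + 0.285 = 0.596; P(Die1=0, Die2 ∈ {0, 1, 2}) = 0.072 + 0.064 + 0.053 = 0.189.
P(Die1=0 | Die2 ∈ {0, 1, 2}) = 0.189/0.596 = 0.31711.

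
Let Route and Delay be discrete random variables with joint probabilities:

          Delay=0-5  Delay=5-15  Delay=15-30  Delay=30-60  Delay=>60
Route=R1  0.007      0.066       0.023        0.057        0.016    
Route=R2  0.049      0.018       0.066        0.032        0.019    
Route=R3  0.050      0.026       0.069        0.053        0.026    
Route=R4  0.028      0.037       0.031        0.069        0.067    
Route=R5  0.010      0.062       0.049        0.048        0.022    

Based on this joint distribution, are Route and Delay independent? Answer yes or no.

no

P(Route=R4) = 0.232 and P(Delay=>60) = 0.150, so their product is 0.03480, but P(Route=R4, Delay=>60) = 0.067. Since these differ, Route and Delay are not independent.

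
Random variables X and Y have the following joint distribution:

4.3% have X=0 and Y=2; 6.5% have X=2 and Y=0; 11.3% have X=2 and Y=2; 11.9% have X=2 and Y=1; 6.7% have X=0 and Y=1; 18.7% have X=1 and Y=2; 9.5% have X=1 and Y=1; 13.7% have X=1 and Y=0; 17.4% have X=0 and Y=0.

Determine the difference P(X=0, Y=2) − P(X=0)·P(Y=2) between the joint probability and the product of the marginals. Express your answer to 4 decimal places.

P(X=0) = 0.174 + 0.067 + 0.043 = 0.284.
P(Y=2) = 0.043 + 0.187 + 0.113 = 0.343.
P(X=0, Y=2) − P(X=0)P(Y=2) = 0.043 − 0.284×0.343 = -0.0544.

-0.0544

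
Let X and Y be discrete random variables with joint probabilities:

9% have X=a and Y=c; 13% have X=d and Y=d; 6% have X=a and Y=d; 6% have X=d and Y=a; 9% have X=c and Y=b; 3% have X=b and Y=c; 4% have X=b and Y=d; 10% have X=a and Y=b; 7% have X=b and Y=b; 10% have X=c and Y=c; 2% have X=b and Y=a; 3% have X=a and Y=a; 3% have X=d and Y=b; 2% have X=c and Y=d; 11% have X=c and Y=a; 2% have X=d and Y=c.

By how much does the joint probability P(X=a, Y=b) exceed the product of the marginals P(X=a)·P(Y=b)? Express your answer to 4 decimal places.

0.0188

P(X=a) = 0.03 + 0.10 + 0.09 + 0.06 = 0.28.
P(Y=b) = 0.10 + 0.07 + 0.09 + 0.03 = 0.29.
P(X=a, Y=b) − P(X=a)P(Y=b) = 0.10 − 0.28×0.29 = 0.0188.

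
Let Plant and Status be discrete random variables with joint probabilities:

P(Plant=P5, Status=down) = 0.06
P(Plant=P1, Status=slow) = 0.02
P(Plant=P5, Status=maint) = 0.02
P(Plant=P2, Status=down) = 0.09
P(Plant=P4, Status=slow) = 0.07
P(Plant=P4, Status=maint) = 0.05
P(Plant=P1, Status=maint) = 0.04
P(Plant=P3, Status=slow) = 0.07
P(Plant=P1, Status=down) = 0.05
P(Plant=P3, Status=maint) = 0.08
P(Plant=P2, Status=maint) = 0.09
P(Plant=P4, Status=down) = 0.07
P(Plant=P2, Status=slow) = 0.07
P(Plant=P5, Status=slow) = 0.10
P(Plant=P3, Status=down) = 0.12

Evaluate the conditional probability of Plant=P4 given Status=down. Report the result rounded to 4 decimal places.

0.1795

P(Status=down) = 0.05 + 0.09 + 0.12 + 0.07 + 0.06 = 0.39.
P(Plant=P4 | Status=down) = 0.07/0.39 = 0.1795.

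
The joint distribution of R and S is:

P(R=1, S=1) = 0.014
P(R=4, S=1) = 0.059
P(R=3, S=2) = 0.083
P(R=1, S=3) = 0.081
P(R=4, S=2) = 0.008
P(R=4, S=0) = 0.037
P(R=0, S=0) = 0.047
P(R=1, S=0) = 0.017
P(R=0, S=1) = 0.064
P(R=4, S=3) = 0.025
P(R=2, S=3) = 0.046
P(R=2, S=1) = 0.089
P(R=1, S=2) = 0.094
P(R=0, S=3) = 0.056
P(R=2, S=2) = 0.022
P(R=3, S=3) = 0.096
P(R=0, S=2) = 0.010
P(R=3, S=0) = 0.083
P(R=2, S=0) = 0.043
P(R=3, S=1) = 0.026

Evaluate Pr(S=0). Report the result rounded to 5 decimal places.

0.22700

P(S=0) = 0.047 + 0.017 + 0.043 + 0.083 + 0.037 = 0.227.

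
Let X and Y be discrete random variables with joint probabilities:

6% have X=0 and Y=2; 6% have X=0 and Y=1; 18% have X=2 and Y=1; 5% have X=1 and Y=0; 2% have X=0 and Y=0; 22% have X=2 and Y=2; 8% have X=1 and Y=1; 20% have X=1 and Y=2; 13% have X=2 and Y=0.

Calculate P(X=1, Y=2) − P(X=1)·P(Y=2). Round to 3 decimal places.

P(X=1) = 0.05 + 0.08 + 0.20 = 0.33.
P(Y=2) = 0.06 + 0.20 + 0.22 = 0.48.
P(X=1, Y=2) − P(X=1)P(Y=2) = 0.20 − 0.33×0.48 = 0.042.

0.042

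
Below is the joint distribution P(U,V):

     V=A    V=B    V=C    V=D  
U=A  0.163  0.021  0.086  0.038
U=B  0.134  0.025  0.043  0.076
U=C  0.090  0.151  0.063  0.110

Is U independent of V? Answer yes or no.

no

P(U=C) = 0.414 and P(V=A) = 0.387, so their product is 0.16022, but P(U=C, V=A) = 0.090. Since these differ, U and V are not independent.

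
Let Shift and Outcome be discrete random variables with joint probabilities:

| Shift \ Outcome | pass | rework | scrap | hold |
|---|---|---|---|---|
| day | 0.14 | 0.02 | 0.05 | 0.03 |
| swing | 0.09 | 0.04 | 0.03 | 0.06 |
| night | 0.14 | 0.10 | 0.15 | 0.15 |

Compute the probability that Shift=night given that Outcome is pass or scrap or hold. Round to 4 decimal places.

P(Outcome=pass) = 0.14 + 0.09 + 0.14 = 0.37.
P(Outcome=scrap) = 0.05 + 0.03 + 0.15 = 0.23.
P(Outcome=hold) = 0.03 + 0.06 + 0.15 = 0.24.
P(Outcome ∈ {pass, scrap, hold}) = 0.37 + 0.23 + 0.24 = 0.84; P(Shift=night, Outcome ∈ {pass, scrap, hold}) = 0.14 + 0.15 + 0.15 = 0.44.
P(Shift=night | Outcome ∈ {pass, scrap, hold}) = 0.44/0.84 = 0.5238.

0.5238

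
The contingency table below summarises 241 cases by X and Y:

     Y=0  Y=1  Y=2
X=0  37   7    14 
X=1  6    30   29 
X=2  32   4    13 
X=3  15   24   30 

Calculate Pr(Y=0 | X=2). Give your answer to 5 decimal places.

0.65306

Total with X=2: 32 + 4 + 13 = 49.
P(Y=0 | X=2) = 32/49 = 0.65306.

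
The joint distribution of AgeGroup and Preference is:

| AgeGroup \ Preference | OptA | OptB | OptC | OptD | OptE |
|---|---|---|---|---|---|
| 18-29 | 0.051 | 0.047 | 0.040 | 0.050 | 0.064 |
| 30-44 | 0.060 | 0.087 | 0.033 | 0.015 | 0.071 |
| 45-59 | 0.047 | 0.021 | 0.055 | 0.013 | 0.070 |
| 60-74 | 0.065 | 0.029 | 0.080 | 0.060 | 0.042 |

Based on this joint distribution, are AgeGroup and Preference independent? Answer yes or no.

P(AgeGroup=30-44) = 0.266 and P(Preference=OptB) = 0.184, so their product is 0.04894, but P(AgeGroup=30-44, Preference=OptB) = 0.087. Since these differ, AgeGroup and Preference are not independent.

no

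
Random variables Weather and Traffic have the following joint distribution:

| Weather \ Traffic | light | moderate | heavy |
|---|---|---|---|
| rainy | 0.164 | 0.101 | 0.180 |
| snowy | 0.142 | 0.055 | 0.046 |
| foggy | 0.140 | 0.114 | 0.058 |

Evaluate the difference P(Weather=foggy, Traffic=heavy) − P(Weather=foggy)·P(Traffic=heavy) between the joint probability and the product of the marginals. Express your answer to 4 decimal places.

-0.0306

P(Weather=foggy) = 0.140 + 0.114 + 0.058 = 0.312.
P(Traffic=heavy) = 0.180 + 0.046 + 0.058 = 0.284.
P(Weather=foggy, Traffic=heavy) − P(Weather=foggy)P(Traffic=heavy) = 0.058 − 0.312×0.284 = -0.0306.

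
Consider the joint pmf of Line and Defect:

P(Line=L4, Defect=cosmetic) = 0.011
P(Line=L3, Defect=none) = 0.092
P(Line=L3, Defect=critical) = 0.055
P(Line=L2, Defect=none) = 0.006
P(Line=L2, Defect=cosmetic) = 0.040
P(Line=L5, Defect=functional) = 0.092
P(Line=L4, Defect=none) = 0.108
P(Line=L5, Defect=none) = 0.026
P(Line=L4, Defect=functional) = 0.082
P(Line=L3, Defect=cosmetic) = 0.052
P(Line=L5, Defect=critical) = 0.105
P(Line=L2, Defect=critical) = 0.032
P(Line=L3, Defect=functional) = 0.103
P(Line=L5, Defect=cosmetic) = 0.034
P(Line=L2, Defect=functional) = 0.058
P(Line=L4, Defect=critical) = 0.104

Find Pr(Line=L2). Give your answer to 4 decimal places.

P(Line=L2) = 0.006 + 0.040 + 0.058 + 0.032 = 0.136.

0.1360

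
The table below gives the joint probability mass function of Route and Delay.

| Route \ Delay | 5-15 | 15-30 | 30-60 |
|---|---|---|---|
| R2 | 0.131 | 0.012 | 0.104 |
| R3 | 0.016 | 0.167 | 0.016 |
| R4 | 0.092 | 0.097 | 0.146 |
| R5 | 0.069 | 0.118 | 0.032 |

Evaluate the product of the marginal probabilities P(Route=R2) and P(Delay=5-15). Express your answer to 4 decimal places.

P(Route=R2) = 0.131 + 0.012 + 0.104 = 0.247.
P(Delay=5-15) = 0.131 + 0.016 + 0.092 + 0.069 = 0.308.
Product: 0.247 × 0.308 = 0.0761.

0.0761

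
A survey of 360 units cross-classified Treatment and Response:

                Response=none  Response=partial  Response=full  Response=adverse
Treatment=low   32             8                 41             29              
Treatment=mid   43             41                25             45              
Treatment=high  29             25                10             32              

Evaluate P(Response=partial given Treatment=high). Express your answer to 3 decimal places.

0.260

Total with Treatment=high: 29 + 25 + 10 + 32 = 96.
P(Response=partial | Treatment=high) = 25/96 = 0.260.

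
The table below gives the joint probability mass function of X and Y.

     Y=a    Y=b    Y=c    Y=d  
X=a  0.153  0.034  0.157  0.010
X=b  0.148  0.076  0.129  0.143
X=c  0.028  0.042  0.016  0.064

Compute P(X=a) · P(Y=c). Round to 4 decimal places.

0.1069

P(X=a) = 0.153 + 0.034 + 0.157 + 0.010 = 0.354.
P(Y=c) = 0.157 + 0.129 + 0.016 = 0.302.
Product: 0.354 × 0.302 = 0.1069.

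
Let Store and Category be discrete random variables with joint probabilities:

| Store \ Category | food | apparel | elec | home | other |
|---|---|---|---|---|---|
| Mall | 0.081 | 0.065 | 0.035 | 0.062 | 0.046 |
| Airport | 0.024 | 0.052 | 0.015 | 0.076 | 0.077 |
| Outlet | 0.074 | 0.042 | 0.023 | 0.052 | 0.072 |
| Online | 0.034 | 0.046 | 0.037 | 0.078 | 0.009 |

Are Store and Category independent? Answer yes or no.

P(Store=Online) = 0.204 and P(Category=other) = 0.204, so their product is 0.04162, but P(Store=Online, Category=other) = 0.009. Since these differ, Store and Category are not independent.

no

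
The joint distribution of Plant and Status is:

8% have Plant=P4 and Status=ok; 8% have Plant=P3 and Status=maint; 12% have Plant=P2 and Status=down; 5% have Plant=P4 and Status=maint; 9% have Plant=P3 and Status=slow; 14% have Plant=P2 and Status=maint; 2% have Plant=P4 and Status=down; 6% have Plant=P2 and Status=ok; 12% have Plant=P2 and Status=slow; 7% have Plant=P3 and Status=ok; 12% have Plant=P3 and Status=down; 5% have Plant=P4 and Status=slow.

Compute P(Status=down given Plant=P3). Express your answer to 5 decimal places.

P(Plant=P3) = 0.07 + 0.09 + 0.12 + 0.08 = 0.36.
P(Status=down | Plant=P3) = 0.12/0.36 = 0.33333.

0.33333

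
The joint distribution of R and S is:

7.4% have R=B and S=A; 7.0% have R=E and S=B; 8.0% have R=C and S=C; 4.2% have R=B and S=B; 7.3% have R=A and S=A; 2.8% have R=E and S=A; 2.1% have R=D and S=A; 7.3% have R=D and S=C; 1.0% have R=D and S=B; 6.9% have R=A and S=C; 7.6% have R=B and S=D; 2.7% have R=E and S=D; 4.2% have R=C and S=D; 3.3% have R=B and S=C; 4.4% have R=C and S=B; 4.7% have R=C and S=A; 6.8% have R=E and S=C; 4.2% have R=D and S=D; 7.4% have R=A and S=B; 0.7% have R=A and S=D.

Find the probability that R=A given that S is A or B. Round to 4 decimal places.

P(S=A) = 0.073 + 0.074 + 0.047 + 0.021 + 0.028 = 0.243.
P(S=B) = 0.074 + 0.042 + 0.044 + 0.010 + 0.070 = 0.240.
P(S ∈ {A, B}) = 0.243 + 0.240 = 0.483; P(R=A, S ∈ {A, B}) = 0.073 + 0.074 = 0.147.
P(R=A | S ∈ {A, B}) = 0.147/0.483 = 0.3043.

0.3043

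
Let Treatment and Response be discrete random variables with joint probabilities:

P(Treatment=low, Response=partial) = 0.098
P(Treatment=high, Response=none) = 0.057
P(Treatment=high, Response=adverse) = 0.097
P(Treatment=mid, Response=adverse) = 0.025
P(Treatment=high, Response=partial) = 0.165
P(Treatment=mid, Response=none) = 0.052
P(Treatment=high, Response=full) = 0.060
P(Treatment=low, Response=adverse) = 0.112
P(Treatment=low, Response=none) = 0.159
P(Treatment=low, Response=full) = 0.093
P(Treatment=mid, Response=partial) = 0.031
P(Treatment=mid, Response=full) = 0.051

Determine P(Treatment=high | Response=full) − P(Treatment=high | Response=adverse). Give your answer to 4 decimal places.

-0.1204

P(Response=full) = 0.093 + 0.051 + 0.060 = 0.204; P(Treatment=high | Response=full) = 0.060/0.204 = 0.29412.
P(Response=adverse) = 0.112 + 0.025 + 0.097 = 0.234; P(Treatment=high | Response=adverse) = 0.097/0.234 = 0.41453.
Difference = -0.1204.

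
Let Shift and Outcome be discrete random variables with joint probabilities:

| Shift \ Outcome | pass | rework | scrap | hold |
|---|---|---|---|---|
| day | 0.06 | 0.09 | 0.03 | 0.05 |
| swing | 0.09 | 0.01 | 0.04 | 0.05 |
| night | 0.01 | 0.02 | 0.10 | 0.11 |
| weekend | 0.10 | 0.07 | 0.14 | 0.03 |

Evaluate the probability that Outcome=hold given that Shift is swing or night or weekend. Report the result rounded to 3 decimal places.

P(Shift=swing) = 0.09 + 0.01 + 0.04 + 0.05 = 0.19.
P(Shift=night) = 0.01 + 0.02 + 0.10 + 0.11 = 0.24.
P(Shift=weekend) = 0.10 + 0.07 + 0.14 + 0.03 = 0.34.
P(Shift ∈ {swing, night, weekend}) = 0.19 + 0.24 + 0.34 = 0.77; P(Outcome=hold, Shift ∈ {swing, night, weekend}) = 0.05 + 0.11 + 0.03 = 0.19.
P(Outcome=hold | Shift ∈ {swing, night, weekend}) = 0.19/0.77 = 0.247.

0.247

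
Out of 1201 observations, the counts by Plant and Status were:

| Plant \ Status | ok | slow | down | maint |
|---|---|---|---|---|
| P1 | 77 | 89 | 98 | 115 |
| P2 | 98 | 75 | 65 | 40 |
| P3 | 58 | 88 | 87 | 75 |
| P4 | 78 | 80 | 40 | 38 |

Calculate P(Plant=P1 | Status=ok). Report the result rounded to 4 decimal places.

Total with Status=ok: 77 + 98 + 58 + 78 = 311.
P(Plant=P1 | Status=ok) = 77/311 = 0.2476.

0.2476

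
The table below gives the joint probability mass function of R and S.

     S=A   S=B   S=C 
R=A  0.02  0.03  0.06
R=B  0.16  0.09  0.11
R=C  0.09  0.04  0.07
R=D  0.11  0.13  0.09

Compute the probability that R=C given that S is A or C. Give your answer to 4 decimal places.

0.2254

P(S=A) = 0.02 + 0.16 + 0.09 + 0.11 = 0.38.
P(S=C) = 0.06 + 0.11 + 0.07 + 0.09 = 0.33.
P(S ∈ {A, C}) = 0.38 + 0.33 = 0.71; P(R=C, S ∈ {A, C}) = 0.09 + 0.07 = 0.16.
P(R=C | S ∈ {A, C}) = 0.16/0.71 = 0.2254.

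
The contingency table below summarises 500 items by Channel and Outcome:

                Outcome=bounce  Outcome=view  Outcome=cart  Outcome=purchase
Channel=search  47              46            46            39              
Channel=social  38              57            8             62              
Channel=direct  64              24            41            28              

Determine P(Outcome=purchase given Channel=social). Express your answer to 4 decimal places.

0.3758

Total with Channel=social: 38 + 57 + 8 + 62 = 165.
P(Outcome=purchase | Channel=social) = 62/165 = 0.3758.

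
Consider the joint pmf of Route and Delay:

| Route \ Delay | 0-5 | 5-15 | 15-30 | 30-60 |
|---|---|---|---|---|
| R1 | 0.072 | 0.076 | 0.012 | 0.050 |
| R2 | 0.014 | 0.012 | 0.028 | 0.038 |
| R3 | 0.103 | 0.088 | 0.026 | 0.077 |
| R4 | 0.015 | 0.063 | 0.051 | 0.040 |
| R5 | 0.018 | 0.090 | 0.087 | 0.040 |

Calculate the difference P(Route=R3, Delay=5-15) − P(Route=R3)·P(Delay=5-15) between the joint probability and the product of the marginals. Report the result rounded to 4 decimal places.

-0.0087

P(Route=R3) = 0.103 + 0.088 + 0.026 + 0.077 = 0.294.
P(Delay=5-15) = 0.076 + 0.012 + 0.088 + 0.063 + 0.090 = 0.329.
P(Route=R3, Delay=5-15) − P(Route=R3)P(Delay=5-15) = 0.088 − 0.294×0.329 = -0.0087.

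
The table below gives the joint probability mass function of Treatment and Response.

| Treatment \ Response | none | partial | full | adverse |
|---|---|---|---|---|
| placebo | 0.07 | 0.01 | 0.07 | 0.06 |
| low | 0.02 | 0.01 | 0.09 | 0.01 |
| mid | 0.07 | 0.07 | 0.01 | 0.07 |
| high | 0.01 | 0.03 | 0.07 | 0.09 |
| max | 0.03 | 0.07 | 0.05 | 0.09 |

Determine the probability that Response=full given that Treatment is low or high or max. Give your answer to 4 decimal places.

0.3684

P(Treatment=low) = 0.02 + 0.01 + 0.09 + 0.01 = 0.13.
P(Treatment=high) = 0.01 + 0.03 + 0.07 + 0.09 = 0.20.
P(Treatment=max) = 0.03 + 0.07 + 0.05 + 0.09 = 0.24.
P(Treatment ∈ {low, high, max}) = 0.13 + 0.20 + 0.24 = 0.57; P(Response=full, Treatment ∈ {low, high, max}) = 0.09 + 0.07 + 0.05 = 0.21.
P(Response=full | Treatment ∈ {low, high, max}) = 0.21/0.57 = 0.3684.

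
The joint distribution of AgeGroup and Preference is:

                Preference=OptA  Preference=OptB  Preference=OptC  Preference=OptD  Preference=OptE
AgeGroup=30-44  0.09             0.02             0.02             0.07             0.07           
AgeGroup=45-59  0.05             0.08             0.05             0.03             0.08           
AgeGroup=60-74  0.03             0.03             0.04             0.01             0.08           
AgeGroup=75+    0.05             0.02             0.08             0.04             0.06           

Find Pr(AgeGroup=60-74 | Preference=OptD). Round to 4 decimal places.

P(Preference=OptD) = 0.07 + 0.03 + 0.01 + 0.04 = 0.15.
P(AgeGroup=60-74 | Preference=OptD) = 0.01/0.15 = 0.0667.

0.0667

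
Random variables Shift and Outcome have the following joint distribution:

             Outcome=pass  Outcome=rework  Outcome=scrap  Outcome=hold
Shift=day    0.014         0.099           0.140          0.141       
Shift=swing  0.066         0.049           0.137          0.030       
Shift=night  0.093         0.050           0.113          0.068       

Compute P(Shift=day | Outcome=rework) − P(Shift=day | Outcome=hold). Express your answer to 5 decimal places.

P(Outcome=rework) = 0.099 + 0.049 + 0.050 = 0.198; P(Shift=day | Outcome=rework) = 0.099/0.198 = 0.500000.
P(Outcome=hold) = 0.141 + 0.030 + 0.068 = 0.239; P(Shift=day | Outcome=hold) = 0.141/0.239 = 0.589958.
Difference = -0.08996.

-0.08996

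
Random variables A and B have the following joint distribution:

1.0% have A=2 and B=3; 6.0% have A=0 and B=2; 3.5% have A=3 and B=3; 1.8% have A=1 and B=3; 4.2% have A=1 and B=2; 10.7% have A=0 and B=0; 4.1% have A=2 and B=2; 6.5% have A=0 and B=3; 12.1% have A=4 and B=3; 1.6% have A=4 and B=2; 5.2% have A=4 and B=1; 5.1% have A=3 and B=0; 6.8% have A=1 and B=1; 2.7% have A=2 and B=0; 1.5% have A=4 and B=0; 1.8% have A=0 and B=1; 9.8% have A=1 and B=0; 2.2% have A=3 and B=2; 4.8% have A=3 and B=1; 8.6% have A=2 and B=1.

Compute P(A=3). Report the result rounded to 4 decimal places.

P(A=3) = 0.051 + 0.048 + 0.022 + 0.035 = 0.156.

0.1560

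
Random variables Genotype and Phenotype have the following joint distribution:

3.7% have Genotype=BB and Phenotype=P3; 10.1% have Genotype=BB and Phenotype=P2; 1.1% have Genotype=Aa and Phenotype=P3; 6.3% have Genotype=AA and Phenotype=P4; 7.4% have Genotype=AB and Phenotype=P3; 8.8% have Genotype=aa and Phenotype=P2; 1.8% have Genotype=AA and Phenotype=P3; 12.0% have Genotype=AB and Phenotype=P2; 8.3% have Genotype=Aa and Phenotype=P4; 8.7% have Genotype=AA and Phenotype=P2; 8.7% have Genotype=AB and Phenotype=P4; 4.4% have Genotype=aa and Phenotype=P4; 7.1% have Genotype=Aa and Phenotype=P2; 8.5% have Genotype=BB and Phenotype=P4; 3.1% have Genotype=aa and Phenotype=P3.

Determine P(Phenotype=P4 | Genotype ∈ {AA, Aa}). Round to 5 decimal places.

0.43844

P(Genotype=AA) = 0.087 + 0.018 + 0.063 = 0.168.
P(Genotype=Aa) = 0.071 + 0.011 + 0.083 = 0.165.
P(Genotype ∈ {AA, Aa}) = 0.168 + 0.165 = 0.333; P(Phenotype=P4, Genotype ∈ {AA, Aa}) = 0.063 + 0.083 = 0.146.
P(Phenotype=P4 | Genotype ∈ {AA, Aa}) = 0.146/0.333 = 0.43844.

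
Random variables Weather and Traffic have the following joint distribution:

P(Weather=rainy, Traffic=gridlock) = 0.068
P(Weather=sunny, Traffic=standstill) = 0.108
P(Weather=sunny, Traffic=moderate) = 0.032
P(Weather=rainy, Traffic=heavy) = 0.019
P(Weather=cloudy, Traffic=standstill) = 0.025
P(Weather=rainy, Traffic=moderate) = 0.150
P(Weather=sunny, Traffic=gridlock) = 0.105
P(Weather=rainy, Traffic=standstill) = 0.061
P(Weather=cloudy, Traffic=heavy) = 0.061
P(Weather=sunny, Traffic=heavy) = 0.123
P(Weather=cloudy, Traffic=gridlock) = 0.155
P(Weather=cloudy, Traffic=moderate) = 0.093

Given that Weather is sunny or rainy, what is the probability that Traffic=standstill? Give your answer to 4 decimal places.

0.2538

P(Weather=sunny) = 0.032 + 0.123 + 0.105 + 0.108 = 0.368.
P(Weather=rainy) = 0.150 + 0.019 + 0.068 + 0.061 = 0.298.
P(Weather ∈ {sunny, rainy}) = 0.368 + 0.298 = 0.666; P(Traffic=standstill, Weather ∈ {sunny, rainy}) = 0.108 + 0.061 = 0.169.
P(Traffic=standstill | Weather ∈ {sunny, rainy}) = 0.169/0.666 = 0.2538.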